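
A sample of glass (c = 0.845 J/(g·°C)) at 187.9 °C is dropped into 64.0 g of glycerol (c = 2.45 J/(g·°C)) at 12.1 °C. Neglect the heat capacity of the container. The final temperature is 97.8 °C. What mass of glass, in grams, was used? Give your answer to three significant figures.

m = 177 g

q_gained = (64.0 × 2.45) × (97.8 − 12.1) = 13440 J
q_lost = m × 0.845 × (187.9 − 97.8) = 76.1345 m
m = 13440 / 76.1345 = 177 g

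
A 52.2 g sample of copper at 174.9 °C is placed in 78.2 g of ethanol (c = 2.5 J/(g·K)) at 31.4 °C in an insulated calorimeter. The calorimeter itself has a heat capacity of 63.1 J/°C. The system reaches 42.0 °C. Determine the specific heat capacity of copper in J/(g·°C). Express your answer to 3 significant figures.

c = 0.395 J/(g·°C)

q_gained = (78.2 × 2.5 + 63.1) × (42.0 − 31.4) = 2741 J
q_lost = 52.2 × c × (174.9 − 42.0) = 6937.38 c
Set equal: c = 2741 / 6937.38 = 0.395 J/(g·°C)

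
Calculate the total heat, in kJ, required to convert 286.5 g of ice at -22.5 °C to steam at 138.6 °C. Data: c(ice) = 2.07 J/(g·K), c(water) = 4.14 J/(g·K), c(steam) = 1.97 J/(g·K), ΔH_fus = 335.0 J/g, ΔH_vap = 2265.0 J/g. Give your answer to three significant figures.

q1 (heat ice -22.5→0.0 °C): 286.5 × 2.07 × 22.5 = 13344 J
q2 (melt at 0 °C): 286.5 × 335.0 = 95978 J
q3 (heat water 0.0→100.0 °C): 286.5 × 4.14 × 100.0 = 118611 J
q4 (vaporize at 100 °C): 286.5 × 2265.0 = 648923 J
q5 (heat steam 100.0→138.6 °C): 286.5 × 1.97 × 38.6 = 21786 J
Total: 13344 + 95978 + 118611 + 648923 + 21786 = 898642 J = 899 kJ

q = 899 kJ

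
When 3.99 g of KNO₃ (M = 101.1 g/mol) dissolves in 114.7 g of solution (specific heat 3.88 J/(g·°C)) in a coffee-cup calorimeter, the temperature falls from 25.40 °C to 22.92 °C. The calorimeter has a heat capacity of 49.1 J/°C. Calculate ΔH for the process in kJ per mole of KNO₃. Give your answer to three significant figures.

ΔH = 31.1 kJ/mol

|ΔT| = |22.92 − 25.40| = 2.48 °C
|q_surr| = (114.7 × 3.88 + 49.1) × 2.48 = 494.136 × 2.48 = 1225.5 J
n(KNO₃) = 3.99 / 101.1 = 0.039466 mol
Temperature fell, so q_rxn = +|q_surr| = 1.2255 kJ
ΔH = q_rxn / n = 31.05 kJ/mol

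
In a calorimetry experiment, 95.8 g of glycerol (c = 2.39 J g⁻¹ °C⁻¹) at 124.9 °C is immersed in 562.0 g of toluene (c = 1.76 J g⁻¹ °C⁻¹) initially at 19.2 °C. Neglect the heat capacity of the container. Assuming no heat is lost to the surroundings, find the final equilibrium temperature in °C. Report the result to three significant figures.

T_f = 39.1 °C

Heat lost by glycerol = heat gained by toluene.
(95.8)(2.39)(124.9 − T) = (562.0)(1.76)(T − 19.2)
228.962 (124.9 − T) = 989.12 (T − 19.2)
28597 − 228.962 T = 989.12 T − 18991
47588 = 1218.082 T
T = 39.07 °C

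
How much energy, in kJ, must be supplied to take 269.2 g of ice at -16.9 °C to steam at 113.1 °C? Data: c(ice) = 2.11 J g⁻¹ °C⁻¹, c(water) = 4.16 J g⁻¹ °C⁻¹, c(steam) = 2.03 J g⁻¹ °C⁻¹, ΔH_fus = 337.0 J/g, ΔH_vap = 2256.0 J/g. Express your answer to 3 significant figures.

q1 (heat ice -16.9→0.0 °C): 269.2 × 2.11 × 16.9 = 9599 J
q2 (melt at 0 °C): 269.2 × 337.0 = 90720 J
q3 (heat water 0.0→100.0 °C): 269.2 × 4.16 × 100.0 = 111987 J
q4 (vaporize at 100 °C): 269.2 × 2256.0 = 607315 J
q5 (heat steam 100.0→113.1 °C): 269.2 × 2.03 × 13.1 = 7159 J
Total: 9599 + 90720 + 111987 + 607315 + 7159 = 826780 J = 827 kJ

q = 827 kJ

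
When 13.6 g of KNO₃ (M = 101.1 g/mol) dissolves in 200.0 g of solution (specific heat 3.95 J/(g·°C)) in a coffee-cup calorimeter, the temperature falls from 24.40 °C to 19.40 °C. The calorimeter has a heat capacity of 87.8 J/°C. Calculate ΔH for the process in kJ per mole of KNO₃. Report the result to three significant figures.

ΔH = 32.6 kJ/mol

|ΔT| = |19.40 − 24.40| = 5.00 °C
|q_surr| = (200.0 × 3.95 + 87.8) × 5.00 = 877.8 × 5.00 = 4389 J
n(KNO₃) = 13.6 / 101.1 = 0.1345 mol
Temperature fell, so q_rxn = +|q_surr| = 4.389 kJ
ΔH = q_rxn / n = 32.63 kJ/mol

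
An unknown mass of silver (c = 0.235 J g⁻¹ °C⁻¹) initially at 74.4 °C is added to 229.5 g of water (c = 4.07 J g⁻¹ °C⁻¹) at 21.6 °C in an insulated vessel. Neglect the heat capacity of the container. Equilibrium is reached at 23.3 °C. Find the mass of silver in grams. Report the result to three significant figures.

m = 132 g

q_gained = (229.5 × 4.07) × (23.3 − 21.6) = 1588 J
q_lost = m × 0.235 × (74.4 − 23.3) = 12.0085 m
m = 1588 / 12.0085 = 132 g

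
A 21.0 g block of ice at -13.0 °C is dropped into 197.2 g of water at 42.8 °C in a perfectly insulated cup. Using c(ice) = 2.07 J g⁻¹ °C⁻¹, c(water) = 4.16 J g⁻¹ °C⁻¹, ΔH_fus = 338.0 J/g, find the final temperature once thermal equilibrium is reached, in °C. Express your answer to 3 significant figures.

T_f = 30.2 °C

Heat to bring ice to 0 °C and melt it: q₁ = 21.0×2.07×13.0 + 21.0×338.0 = 7663.1 J
Heat the water can supply cooling to 0 °C: 197.2×4.16×42.8 = 35111.1 J > q₁, so all ice melts.
Energy balance: 197.2×4.16×(42.8 − T) = 7663.1 + 21.0×4.16×(T − 0)
820.352(42.8 − T) = 7663.1 + 87.36 T
35111.1 − 7663.1 = 907.712 T
T = 27448.0 / 907.712 = 30.24 °C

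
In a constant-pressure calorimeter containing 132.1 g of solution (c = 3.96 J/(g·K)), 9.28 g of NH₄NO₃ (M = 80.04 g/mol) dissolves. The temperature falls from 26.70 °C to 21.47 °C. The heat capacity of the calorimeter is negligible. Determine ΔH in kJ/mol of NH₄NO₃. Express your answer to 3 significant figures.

|ΔT| = |21.47 − 26.70| = 5.23 °C
|q_surr| = (132.1 × 3.96) × 5.23 = 523.116 × 5.23 = 2736 J
n(NH₄NO₃) = 9.28 / 80.04 = 0.1159 mol
Temperature fell, so q_rxn = +|q_surr| = 2.736 kJ
ΔH = q_rxn / n = 23.61 kJ/mol

ΔH = 23.6 kJ/mol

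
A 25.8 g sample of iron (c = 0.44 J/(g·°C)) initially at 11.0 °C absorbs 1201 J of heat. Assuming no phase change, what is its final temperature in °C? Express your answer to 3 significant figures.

ΔT = q / (m c) = 1201 / (25.8 × 0.44) = 105.8 °C
T_f = 11.0 + 105.8 = 116.8 °C

T_f = 117 °C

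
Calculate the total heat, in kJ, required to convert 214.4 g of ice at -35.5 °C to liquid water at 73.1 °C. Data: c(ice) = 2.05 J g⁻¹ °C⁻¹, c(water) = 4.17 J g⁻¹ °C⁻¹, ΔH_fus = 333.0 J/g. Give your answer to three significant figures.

q1 (heat ice -35.5→0.0 °C): 214.4 × 2.05 × 35.5 = 15603 J
q2 (melt at 0 °C): 214.4 × 333.0 = 71395 J
q3 (heat water 0.0→73.1 °C): 214.4 × 4.17 × 73.1 = 65355 J
Total: 15603 + 71395 + 65355 = 152353 J = 152 kJ

q = 152 kJ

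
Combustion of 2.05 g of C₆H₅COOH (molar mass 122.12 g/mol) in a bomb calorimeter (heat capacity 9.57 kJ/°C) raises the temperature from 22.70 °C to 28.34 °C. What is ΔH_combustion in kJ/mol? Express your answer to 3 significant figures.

ΔT = 28.34 − 22.70 = 5.64 °C
q_cal = C_cal × ΔT = 9.57 × 5.64 = 53.9748 kJ
n = 2.05 / 122.12 = 0.016787 mol
q_rxn = −q_cal = -53.9748 kJ
ΔH = -53.9748 / 0.016787 = -3215 kJ/mol

ΔH = -3220 kJ/mol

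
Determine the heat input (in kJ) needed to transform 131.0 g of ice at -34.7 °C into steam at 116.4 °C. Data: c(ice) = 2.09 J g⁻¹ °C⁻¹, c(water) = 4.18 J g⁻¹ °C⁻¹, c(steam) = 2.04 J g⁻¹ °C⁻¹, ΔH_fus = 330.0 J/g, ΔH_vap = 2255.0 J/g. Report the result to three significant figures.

q1 (heat ice -34.7→0.0 °C): 131.0 × 2.09 × 34.7 = 9501 J
q2 (melt at 0 °C): 131.0 × 330.0 = 43230 J
q3 (heat water 0.0→100.0 °C): 131.0 × 4.18 × 100.0 = 54758 J
q4 (vaporize at 100 °C): 131.0 × 2255.0 = 295405 J
q5 (heat steam 100.0→116.4 °C): 131.0 × 2.04 × 16.4 = 4383 J
Total: 9501 + 43230 + 54758 + 295405 + 4383 = 407277 J = 407 kJ

q = 407 kJ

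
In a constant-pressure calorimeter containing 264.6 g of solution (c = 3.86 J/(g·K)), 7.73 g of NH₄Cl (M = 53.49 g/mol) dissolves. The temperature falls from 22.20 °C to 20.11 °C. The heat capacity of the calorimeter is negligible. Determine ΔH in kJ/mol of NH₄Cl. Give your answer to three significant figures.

ΔH = 14.8 kJ/mol

|ΔT| = |20.11 − 22.20| = 2.09 °C
|q_surr| = (264.6 × 3.86) × 2.09 = 1021.356 × 2.09 = 2135 J
n(NH₄Cl) = 7.73 / 53.49 = 0.1445 mol
Temperature fell, so q_rxn = +|q_surr| = 2.135 kJ
ΔH = q_rxn / n = 14.78 kJ/mol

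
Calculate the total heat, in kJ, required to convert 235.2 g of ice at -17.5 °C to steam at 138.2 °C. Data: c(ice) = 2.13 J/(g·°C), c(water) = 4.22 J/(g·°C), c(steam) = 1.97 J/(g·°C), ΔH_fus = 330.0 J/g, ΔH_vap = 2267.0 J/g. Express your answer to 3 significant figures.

q = 737 kJ

q1 (heat ice -17.5→0.0 °C): 235.2 × 2.13 × 17.5 = 8767 J
q2 (melt at 0 °C): 235.2 × 330.0 = 77616 J
q3 (heat water 0.0→100.0 °C): 235.2 × 4.22 × 100.0 = 99254 J
q4 (vaporize at 100 °C): 235.2 × 2267.0 = 533198 J
q5 (heat steam 100.0→138.2 °C): 235.2 × 1.97 × 38.2 = 17700 J
Total: 8767 + 77616 + 99254 + 533198 + 17700 = 736535 J = 737 kJ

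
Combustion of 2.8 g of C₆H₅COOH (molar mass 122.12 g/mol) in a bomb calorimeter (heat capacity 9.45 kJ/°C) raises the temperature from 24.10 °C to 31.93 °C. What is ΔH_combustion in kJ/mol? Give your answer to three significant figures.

ΔT = 31.93 − 24.10 = 7.83 °C
q_cal = C_cal × ΔT = 9.45 × 7.83 = 73.9935 kJ
n = 2.8 / 122.12 = 0.02293 mol
q_rxn = −q_cal = -73.9935 kJ
ΔH = -73.9935 / 0.02293 = -3227 kJ/mol

ΔH = -3230 kJ/mol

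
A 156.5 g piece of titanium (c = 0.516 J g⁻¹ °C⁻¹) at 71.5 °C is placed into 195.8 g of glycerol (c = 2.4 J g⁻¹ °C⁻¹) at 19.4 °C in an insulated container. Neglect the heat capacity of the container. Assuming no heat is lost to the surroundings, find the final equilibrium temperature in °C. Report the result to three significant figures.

T_f = 27.0 °C

Heat lost by titanium = heat gained by glycerol.
(156.5)(0.516)(71.5 − T) = (195.8)(2.4)(T − 19.4)
80.754 (71.5 − T) = 469.92 (T − 19.4)
5773.9 − 80.754 T = 469.92 T − 9116.4
14890.3 = 550.674 T
T = 27.04 °C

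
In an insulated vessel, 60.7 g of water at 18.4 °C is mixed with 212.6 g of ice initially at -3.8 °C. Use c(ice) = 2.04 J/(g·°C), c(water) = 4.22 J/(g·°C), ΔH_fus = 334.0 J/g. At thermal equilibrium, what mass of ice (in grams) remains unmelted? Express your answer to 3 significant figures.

m_ice remaining = 203 g

Heat to warm all ice to 0 °C: 212.6×2.04×3.8 = 1648.1 J
Heat released by water cooling to 0 °C: 60.7×4.22×18.4 = 4713.2 J
4713.2 J < 1648.1 + 212.6×334.0 = 72656.5 J, so not all ice melts; final T = 0 °C.
Heat left for melting: 4713.2 − 1648.1 = 3065.1 J
Mass melted = 3065.1 / 334.0 = 9.177 g
Ice remaining = 212.6 − 9.177 = 203.423 g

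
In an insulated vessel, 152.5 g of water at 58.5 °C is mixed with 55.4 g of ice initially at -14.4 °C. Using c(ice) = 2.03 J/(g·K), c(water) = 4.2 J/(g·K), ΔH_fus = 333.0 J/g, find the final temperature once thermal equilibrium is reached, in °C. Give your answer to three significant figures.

Heat to bring ice to 0 °C and melt it: q₁ = 55.4×2.03×14.4 + 55.4×333.0 = 20068 J
Heat the water can supply cooling to 0 °C: 152.5×4.2×58.5 = 37469.3 J > q₁, so all ice melts.
Energy balance: 152.5×4.2×(58.5 − T) = 20068 + 55.4×4.2×(T − 0)
640.5(58.5 − T) = 20068 + 232.68 T
37469.3 − 20068 = 873.18 T
T = 17401.3 / 873.18 = 19.93 °C

T_f = 19.9 °C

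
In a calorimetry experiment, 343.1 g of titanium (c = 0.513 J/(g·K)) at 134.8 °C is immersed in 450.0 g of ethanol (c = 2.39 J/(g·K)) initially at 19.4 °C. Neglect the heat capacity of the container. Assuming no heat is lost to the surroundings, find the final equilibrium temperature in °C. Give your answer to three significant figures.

Heat lost by titanium = heat gained by ethanol.
(343.1)(0.513)(134.8 − T) = (450.0)(2.39)(T − 19.4)
176.0103 (134.8 − T) = 1075.5 (T − 19.4)
23726 − 176.0103 T = 1075.5 T − 20865
44591 = 1251.5103 T
T = 35.63 °C

T_f = 35.6 °C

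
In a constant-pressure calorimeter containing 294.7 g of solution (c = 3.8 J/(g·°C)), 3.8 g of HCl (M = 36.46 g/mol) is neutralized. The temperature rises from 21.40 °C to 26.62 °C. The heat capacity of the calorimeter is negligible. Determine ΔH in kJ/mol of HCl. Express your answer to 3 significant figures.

ΔH = -56.1 kJ/mol

|ΔT| = |26.62 − 21.40| = 5.22 °C
|q_surr| = (294.7 × 3.8) × 5.22 = 1119.86 × 5.22 = 5846 J
n(HCl) = 3.8 / 36.46 = 0.1042 mol
Temperature rose, so q_rxn = −|q_surr| = -5.846 kJ
ΔH = q_rxn / n = -56.10 kJ/mol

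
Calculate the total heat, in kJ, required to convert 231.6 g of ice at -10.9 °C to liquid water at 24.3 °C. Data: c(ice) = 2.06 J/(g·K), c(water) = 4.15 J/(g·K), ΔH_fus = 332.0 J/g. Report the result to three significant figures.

q1 (heat ice -10.9→0.0 °C): 231.6 × 2.06 × 10.9 = 5200 J
q2 (melt at 0 °C): 231.6 × 332.0 = 76891 J
q3 (heat water 0.0→24.3 °C): 231.6 × 4.15 × 24.3 = 23356 J
Total: 5200 + 76891 + 23356 = 105447 J = 105 kJ

q = 105 kJ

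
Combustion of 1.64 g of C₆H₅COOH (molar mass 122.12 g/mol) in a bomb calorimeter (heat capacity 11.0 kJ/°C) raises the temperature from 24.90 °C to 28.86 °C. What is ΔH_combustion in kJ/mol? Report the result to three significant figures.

ΔH = -3240 kJ/mol

ΔT = 28.86 − 24.90 = 3.96 °C
q_cal = C_cal × ΔT = 11.0 × 3.96 = 43.56 kJ
n = 1.64 / 122.12 = 0.01343 mol
q_rxn = −q_cal = -43.56 kJ
ΔH = -43.56 / 0.01343 = -3243 kJ/mol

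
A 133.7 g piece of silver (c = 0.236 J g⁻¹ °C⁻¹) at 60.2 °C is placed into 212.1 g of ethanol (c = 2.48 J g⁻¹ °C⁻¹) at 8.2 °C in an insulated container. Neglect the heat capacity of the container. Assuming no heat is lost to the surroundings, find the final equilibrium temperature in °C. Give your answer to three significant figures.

Heat lost by silver = heat gained by ethanol.
(133.7)(0.236)(60.2 − T) = (212.1)(2.48)(T − 8.2)
31.5532 (60.2 − T) = 526.008 (T − 8.2)
1899.5 − 31.5532 T = 526.008 T − 4313.3
6212.8 = 557.5612 T
T = 11.14 °C

T_f = 11.1 °C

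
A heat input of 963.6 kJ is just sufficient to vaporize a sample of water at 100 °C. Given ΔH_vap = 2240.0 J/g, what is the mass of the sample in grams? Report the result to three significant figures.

m = 430 g

m = q / ΔH_vap = 963600 J / 2240.0 J/g = 430 g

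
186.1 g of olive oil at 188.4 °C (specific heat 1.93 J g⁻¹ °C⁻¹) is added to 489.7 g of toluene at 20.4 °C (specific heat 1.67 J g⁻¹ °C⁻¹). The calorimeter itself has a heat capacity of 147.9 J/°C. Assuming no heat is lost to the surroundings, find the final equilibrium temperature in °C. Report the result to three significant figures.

Heat lost by olive oil = heat gained by toluene + calorimeter.
(186.1)(1.93)(188.4 − T) = [(489.7)(1.67) + 147.9](T − 20.4)
359.173 (188.4 − T) = 965.699 (T − 20.4)
67668 − 359.173 T = 965.699 T − 19700
87368 = 1324.872 T
T = 65.94 °C

T_f = 65.9 °C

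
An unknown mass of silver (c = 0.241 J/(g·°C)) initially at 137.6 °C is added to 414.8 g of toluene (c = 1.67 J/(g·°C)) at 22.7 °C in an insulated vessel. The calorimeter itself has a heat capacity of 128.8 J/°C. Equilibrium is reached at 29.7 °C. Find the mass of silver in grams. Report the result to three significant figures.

q_gained = (414.8 × 1.67 + 128.8) × (29.7 − 22.7) = 5751 J
q_lost = m × 0.241 × (137.6 − 29.7) = 26.0039 m
m = 5751 / 26.0039 = 221 g

m = 221 g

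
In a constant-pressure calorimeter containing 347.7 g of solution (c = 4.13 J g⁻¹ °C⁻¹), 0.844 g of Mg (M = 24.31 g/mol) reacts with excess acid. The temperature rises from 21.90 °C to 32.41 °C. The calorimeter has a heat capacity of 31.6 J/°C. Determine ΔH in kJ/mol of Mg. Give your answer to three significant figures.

ΔH = -444 kJ/mol

|ΔT| = |32.41 − 21.90| = 10.51 °C
|q_surr| = (347.7 × 4.13 + 31.6) × 10.51 = 1467.601 × 10.51 = 15420 J
n(Mg) = 0.844 / 24.31 = 0.03472 mol
Temperature rose, so q_rxn = −|q_surr| = -15.42 kJ
ΔH = q_rxn / n = -444.1 kJ/mol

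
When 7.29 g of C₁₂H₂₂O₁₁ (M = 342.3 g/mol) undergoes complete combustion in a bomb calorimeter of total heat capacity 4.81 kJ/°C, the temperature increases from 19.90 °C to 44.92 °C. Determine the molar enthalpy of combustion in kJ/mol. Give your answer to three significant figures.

ΔT = 44.92 − 19.90 = 25.02 °C
q_cal = C_cal × ΔT = 4.81 × 25.02 = 120.3462 kJ
n = 7.29 / 342.3 = 0.02130 mol
q_rxn = −q_cal = -120.3462 kJ
ΔH = -120.3462 / 0.02130 = -5650 kJ/mol

ΔH = -5650 kJ/mol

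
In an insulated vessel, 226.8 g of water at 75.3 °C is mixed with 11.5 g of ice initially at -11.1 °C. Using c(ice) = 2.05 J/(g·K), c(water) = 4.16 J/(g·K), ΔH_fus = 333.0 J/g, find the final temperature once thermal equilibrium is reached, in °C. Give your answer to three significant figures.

Heat to bring ice to 0 °C and melt it: q₁ = 11.5×2.05×11.1 + 11.5×333.0 = 4091.2 J
Heat the water can supply cooling to 0 °C: 226.8×4.16×75.3 = 71044.6 J > q₁, so all ice melts.
Energy balance: 226.8×4.16×(75.3 − T) = 4091.2 + 11.5×4.16×(T − 0)
943.488(75.3 − T) = 4091.2 + 47.84 T
71044.6 − 4091.2 = 991.328 T
T = 66953.4 / 991.328 = 67.54 °C

T_f = 67.5 °C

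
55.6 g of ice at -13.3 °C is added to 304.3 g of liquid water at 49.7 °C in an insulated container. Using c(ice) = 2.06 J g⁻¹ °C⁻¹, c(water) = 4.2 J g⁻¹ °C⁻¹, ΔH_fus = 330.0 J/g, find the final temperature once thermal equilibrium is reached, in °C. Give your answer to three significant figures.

T_f = 28.9 °C

Heat to bring ice to 0 °C and melt it: q₁ = 55.6×2.06×13.3 + 55.6×330.0 = 19871 J
Heat the water can supply cooling to 0 °C: 304.3×4.2×49.7 = 63519.6 J > q₁, so all ice melts.
Energy balance: 304.3×4.2×(49.7 − T) = 19871 + 55.6×4.2×(T − 0)
1278.06(49.7 − T) = 19871 + 233.52 T
63519.6 − 19871 = 1511.58 T
T = 43648.6 / 1511.58 = 28.88 °C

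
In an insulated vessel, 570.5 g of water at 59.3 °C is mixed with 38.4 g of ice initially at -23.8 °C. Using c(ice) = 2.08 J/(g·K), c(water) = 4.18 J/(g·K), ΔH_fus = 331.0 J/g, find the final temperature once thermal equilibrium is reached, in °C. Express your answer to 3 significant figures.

Heat to bring ice to 0 °C and melt it: q₁ = 38.4×2.08×23.8 + 38.4×331.0 = 14611 J
Heat the water can supply cooling to 0 °C: 570.5×4.18×59.3 = 141412 J > q₁, so all ice melts.
Energy balance: 570.5×4.18×(59.3 − T) = 14611 + 38.4×4.18×(T − 0)
2384.69(59.3 − T) = 14611 + 160.512 T
141412 − 14611 = 2545.202 T
T = 126801 / 2545.202 = 49.82 °C

T_f = 49.8 °C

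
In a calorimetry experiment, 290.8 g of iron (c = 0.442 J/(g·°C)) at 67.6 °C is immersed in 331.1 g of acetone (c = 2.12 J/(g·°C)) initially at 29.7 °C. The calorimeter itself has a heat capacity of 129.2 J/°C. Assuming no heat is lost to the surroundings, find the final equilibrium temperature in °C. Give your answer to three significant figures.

T_f = 34.8 °C

Heat lost by iron = heat gained by acetone + calorimeter.
(290.8)(0.442)(67.6 − T) = [(331.1)(2.12) + 129.2](T − 29.7)
128.5336 (67.6 − T) = 831.132 (T − 29.7)
8688.9 − 128.5336 T = 831.132 T − 24685
33373.9 = 959.6656 T
T = 34.78 °C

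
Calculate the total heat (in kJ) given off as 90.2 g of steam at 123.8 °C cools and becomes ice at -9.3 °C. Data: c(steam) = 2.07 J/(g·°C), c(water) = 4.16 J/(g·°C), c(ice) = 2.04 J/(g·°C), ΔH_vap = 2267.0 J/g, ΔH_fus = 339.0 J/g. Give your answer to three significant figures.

q1 (cool steam 123.8→100 °C): 90.2 × 2.07 × 23.8 = 4444 J
q2 (condense at 100 °C): 90.2 × 2267.0 = 204483 J
q3 (cool water 100→0 °C): 90.2 × 4.16 × 100.0 = 37523 J
q4 (freeze at 0 °C): 90.2 × 339.0 = 30578 J
q5 (cool ice 0→-9.3 °C): 90.2 × 2.04 × 9.3 = 1711 J
Total: 4444 + 204483 + 37523 + 30578 + 1711 = 278739 J = 279 kJ

q = 279 kJ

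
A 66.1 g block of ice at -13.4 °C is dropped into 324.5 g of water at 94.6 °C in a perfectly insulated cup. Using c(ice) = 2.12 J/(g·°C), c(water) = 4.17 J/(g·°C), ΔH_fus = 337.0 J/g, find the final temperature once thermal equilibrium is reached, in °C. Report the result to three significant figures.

T_f = 63.8 °C

Heat to bring ice to 0 °C and melt it: q₁ = 66.1×2.12×13.4 + 66.1×337.0 = 24153 J
Heat the water can supply cooling to 0 °C: 324.5×4.17×94.6 = 128009 J > q₁, so all ice melts.
Energy balance: 324.5×4.17×(94.6 − T) = 24153 + 66.1×4.17×(T − 0)
1353.165(94.6 − T) = 24153 + 275.637 T
128009 − 24153 = 1628.802 T
T = 103856 / 1628.802 = 63.76 °C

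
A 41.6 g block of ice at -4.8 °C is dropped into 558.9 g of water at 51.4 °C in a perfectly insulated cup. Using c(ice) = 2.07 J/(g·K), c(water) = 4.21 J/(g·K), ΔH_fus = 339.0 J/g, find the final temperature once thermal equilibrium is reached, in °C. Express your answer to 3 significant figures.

T_f = 42.1 °C

Heat to bring ice to 0 °C and melt it: q₁ = 41.6×2.07×4.8 + 41.6×339.0 = 14516 J
Heat the water can supply cooling to 0 °C: 558.9×4.21×51.4 = 120943 J > q₁, so all ice melts.
Energy balance: 558.9×4.21×(51.4 − T) = 14516 + 41.6×4.21×(T − 0)
2352.969(51.4 − T) = 14516 + 175.136 T
120943 − 14516 = 2528.105 T
T = 106427 / 2528.105 = 42.10 °C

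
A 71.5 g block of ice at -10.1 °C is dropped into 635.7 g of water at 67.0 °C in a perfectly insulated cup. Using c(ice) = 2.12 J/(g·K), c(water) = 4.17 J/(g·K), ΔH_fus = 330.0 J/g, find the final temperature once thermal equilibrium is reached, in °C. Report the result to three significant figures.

T_f = 51.7 °C

Heat to bring ice to 0 °C and melt it: q₁ = 71.5×2.12×10.1 + 71.5×330.0 = 25126 J
Heat the water can supply cooling to 0 °C: 635.7×4.17×67.0 = 177608 J > q₁, so all ice melts.
Energy balance: 635.7×4.17×(67.0 − T) = 25126 + 71.5×4.17×(T − 0)
2650.869(67.0 − T) = 25126 + 298.155 T
177608 − 25126 = 2949.024 T
T = 152482 / 2949.024 = 51.71 °C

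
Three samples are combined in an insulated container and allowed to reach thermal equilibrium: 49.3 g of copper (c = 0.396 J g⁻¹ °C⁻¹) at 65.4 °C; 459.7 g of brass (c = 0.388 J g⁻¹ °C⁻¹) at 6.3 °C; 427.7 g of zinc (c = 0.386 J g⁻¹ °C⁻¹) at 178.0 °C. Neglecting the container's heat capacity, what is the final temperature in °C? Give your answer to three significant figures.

T_f = 87.6 °C

Σ mᵢcᵢ(T − Tᵢ) = 0  ⇒  T = Σ mᵢcᵢTᵢ / Σ mᵢcᵢ
Σ mᵢcᵢ = 49.3×0.396 + 459.7×0.388 + 427.7×0.386 = 362.9786
Σ mᵢcᵢTᵢ = 19.5228×65.4 + 178.3636×6.3 + 165.0922×178.0 = 31787
T = 31787 / 362.9786 = 87.57 °C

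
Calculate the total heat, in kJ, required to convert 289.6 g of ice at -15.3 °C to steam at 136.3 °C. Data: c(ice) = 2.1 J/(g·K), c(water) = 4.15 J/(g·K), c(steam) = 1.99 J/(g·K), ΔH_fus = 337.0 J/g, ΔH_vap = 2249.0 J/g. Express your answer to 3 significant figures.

q1 (heat ice -15.3→0.0 °C): 289.6 × 2.1 × 15.3 = 9305 J
q2 (melt at 0 °C): 289.6 × 337.0 = 97595 J
q3 (heat water 0.0→100.0 °C): 289.6 × 4.15 × 100.0 = 120184 J
q4 (vaporize at 100 °C): 289.6 × 2249.0 = 651310 J
q5 (heat steam 100.0→136.3 °C): 289.6 × 1.99 × 36.3 = 20920 J
Total: 9305 + 97595 + 120184 + 651310 + 20920 = 899314 J = 899 kJ

q = 899 kJ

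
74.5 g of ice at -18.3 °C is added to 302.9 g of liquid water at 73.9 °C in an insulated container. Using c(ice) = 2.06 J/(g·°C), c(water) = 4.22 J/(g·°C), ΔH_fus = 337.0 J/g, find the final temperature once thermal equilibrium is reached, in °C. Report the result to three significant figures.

Heat to bring ice to 0 °C and melt it: q₁ = 74.5×2.06×18.3 + 74.5×337.0 = 27915 J
Heat the water can supply cooling to 0 °C: 302.9×4.22×73.9 = 94461.8 J > q₁, so all ice melts.
Energy balance: 302.9×4.22×(73.9 − T) = 27915 + 74.5×4.22×(T − 0)
1278.238(73.9 − T) = 27915 + 314.39 T
94461.8 − 27915 = 1592.628 T
T = 66546.8 / 1592.628 = 41.78 °C

T_f = 41.8 °C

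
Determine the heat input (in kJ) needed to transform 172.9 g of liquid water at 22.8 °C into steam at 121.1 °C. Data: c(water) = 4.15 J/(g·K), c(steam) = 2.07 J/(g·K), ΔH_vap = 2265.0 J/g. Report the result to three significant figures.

q1 (heat water 22.8→100.0 °C): 172.9 × 4.15 × 77.2 = 55394 J
q2 (vaporize at 100 °C): 172.9 × 2265.0 = 391619 J
q3 (heat steam 100.0→121.1 °C): 172.9 × 2.07 × 21.1 = 7552 J
Total: 55394 + 391619 + 7552 = 454565 J = 455 kJ

q = 455 kJ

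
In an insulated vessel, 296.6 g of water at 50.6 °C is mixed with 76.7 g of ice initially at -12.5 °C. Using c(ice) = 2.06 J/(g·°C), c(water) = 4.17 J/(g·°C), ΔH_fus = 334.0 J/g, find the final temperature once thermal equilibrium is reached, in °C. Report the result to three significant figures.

T_f = 22.5 °C

Heat to bring ice to 0 °C and melt it: q₁ = 76.7×2.06×12.5 + 76.7×334.0 = 27593 J
Heat the water can supply cooling to 0 °C: 296.6×4.17×50.6 = 62583.2 J > q₁, so all ice melts.
Energy balance: 296.6×4.17×(50.6 − T) = 27593 + 76.7×4.17×(T − 0)
1236.822(50.6 − T) = 27593 + 319.839 T
62583.2 − 27593 = 1556.661 T
T = 34990.2 / 1556.661 = 22.48 °C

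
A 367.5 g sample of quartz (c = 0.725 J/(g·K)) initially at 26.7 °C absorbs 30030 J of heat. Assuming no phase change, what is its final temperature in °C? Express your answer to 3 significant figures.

ΔT = q / (m c) = 30030 / (367.5 × 0.725) = 112.7 °C
T_f = 26.7 + 112.7 = 139.4 °C

T_f = 139 °C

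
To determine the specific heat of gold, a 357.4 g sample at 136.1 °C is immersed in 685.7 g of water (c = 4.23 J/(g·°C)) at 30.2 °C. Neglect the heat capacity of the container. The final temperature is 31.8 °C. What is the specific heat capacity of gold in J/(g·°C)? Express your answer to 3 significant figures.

c = 0.124 J/(g·°C)

q_gained = (685.7 × 4.23) × (31.8 − 30.2) = 4640.8 J
q_lost = 357.4 × c × (136.1 − 31.8) = 37276.82 c
Set equal: c = 4640.8 / 37276.82 = 0.124 J/(g·°C)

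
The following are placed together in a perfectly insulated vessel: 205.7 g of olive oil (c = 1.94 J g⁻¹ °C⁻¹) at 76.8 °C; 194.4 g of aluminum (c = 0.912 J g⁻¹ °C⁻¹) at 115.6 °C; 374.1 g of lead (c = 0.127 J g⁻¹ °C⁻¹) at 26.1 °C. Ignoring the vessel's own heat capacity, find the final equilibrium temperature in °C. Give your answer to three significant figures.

T_f = 84.0 °C

Σ mᵢcᵢ(T − Tᵢ) = 0  ⇒  T = Σ mᵢcᵢTᵢ / Σ mᵢcᵢ
Σ mᵢcᵢ = 205.7×1.94 + 194.4×0.912 + 374.1×0.127 = 623.8615
Σ mᵢcᵢTᵢ = 399.058×76.8 + 177.2928×115.6 + 47.5107×26.1 = 52383
T = 52383 / 623.8615 = 83.97 °C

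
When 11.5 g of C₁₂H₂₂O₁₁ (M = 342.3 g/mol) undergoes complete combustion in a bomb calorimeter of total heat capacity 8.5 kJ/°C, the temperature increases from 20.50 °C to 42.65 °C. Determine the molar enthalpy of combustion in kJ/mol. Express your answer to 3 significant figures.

ΔT = 42.65 − 20.50 = 22.15 °C
q_cal = C_cal × ΔT = 8.5 × 22.15 = 188.275 kJ
n = 11.5 / 342.3 = 0.03360 mol
q_rxn = −q_cal = -188.275 kJ
ΔH = -188.275 / 0.03360 = -5603 kJ/mol

ΔH = -5600 kJ/mol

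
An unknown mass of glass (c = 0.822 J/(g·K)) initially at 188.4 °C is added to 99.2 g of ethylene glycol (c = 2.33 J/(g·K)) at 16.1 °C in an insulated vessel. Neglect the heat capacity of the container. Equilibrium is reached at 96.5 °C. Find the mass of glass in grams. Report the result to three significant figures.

m = 246 g

q_gained = (99.2 × 2.33) × (96.5 − 16.1) = 18580 J
q_lost = m × 0.822 × (188.4 − 96.5) = 75.5418 m
m = 18580 / 75.5418 = 246 g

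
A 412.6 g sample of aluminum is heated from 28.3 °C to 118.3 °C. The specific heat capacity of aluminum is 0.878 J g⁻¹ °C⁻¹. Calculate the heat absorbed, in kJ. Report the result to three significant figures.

q = 32.6 kJ

q = m c ΔT = 412.6 × 0.878 × (118.3 − 28.3)
q = 412.6 × 0.878 × 90.0 = 32600 J = 32.6 kJ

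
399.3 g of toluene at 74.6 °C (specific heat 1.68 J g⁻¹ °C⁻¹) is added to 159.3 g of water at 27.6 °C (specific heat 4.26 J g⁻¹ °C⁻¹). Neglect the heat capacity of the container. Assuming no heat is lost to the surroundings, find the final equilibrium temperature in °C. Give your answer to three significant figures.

Heat lost by toluene = heat gained by water.
(399.3)(1.68)(74.6 − T) = (159.3)(4.26)(T − 27.6)
670.824 (74.6 − T) = 678.618 (T − 27.6)
50043 − 670.824 T = 678.618 T − 18730
68773 = 1349.442 T
T = 50.96 °C

T_f = 51.0 °C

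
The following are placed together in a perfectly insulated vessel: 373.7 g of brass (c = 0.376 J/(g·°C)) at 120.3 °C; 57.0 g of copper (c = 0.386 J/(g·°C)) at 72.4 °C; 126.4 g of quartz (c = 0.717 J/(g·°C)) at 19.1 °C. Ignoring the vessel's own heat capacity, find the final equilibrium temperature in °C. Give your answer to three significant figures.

T_f = 79.9 °C

Σ mᵢcᵢ(T − Tᵢ) = 0  ⇒  T = Σ mᵢcᵢTᵢ / Σ mᵢcᵢ
Σ mᵢcᵢ = 373.7×0.376 + 57.0×0.386 + 126.4×0.717 = 253.1420
Σ mᵢcᵢTᵢ = 140.5112×120.3 + 22.002×72.4 + 90.6288×19.1 = 20227
T = 20227 / 253.1420 = 79.90 °C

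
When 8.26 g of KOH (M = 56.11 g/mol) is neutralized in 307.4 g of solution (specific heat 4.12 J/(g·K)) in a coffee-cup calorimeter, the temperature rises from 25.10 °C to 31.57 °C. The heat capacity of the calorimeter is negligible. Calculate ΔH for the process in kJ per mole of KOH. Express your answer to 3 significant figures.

ΔH = -55.7 kJ/mol

|ΔT| = |31.57 − 25.10| = 6.47 °C
|q_surr| = (307.4 × 4.12) × 6.47 = 1266.488 × 6.47 = 8194 J
n(KOH) = 8.26 / 56.11 = 0.1472 mol
Temperature rose, so q_rxn = −|q_surr| = -8.194 kJ
ΔH = q_rxn / n = -55.67 kJ/mol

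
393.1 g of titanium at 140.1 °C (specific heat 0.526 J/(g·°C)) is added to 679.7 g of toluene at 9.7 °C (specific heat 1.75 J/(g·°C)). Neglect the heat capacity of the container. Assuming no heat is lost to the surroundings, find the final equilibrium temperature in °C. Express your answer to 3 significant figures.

Heat lost by titanium = heat gained by toluene.
(393.1)(0.526)(140.1 − T) = (679.7)(1.75)(T − 9.7)
206.7706 (140.1 − T) = 1189.475 (T − 9.7)
28969 − 206.7706 T = 1189.475 T − 11538
40507 = 1396.2456 T
T = 29.01 °C

T_f = 29.0 °C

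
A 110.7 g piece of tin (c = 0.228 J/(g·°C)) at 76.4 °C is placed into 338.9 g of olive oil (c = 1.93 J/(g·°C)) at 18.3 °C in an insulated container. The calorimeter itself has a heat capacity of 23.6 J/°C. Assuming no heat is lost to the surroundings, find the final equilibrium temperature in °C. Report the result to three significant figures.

Heat lost by tin = heat gained by olive oil + calorimeter.
(110.7)(0.228)(76.4 − T) = [(338.9)(1.93) + 23.6](T − 18.3)
25.2396 (76.4 − T) = 677.677 (T − 18.3)
1928.3 − 25.2396 T = 677.677 T − 12401
14329.3 = 702.9166 T
T = 20.39 °C

T_f = 20.4 °C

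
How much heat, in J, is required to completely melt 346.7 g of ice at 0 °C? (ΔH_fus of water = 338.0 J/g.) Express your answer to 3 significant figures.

q = m × ΔH_fus = 346.7 × 338.0 = 117200 J

q = 117000 J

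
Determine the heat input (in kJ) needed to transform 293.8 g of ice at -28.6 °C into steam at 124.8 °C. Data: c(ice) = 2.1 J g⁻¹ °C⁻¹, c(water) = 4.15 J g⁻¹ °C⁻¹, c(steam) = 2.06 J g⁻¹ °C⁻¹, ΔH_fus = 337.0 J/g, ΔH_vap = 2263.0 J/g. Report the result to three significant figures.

q1 (heat ice -28.6→0.0 °C): 293.8 × 2.1 × 28.6 = 17646 J
q2 (melt at 0 °C): 293.8 × 337.0 = 99011 J
q3 (heat water 0.0→100.0 °C): 293.8 × 4.15 × 100.0 = 121927 J
q4 (vaporize at 100 °C): 293.8 × 2263.0 = 664869 J
q5 (heat steam 100.0→124.8 °C): 293.8 × 2.06 × 24.8 = 15010 J
Total: 17646 + 99011 + 121927 + 664869 + 15010 = 918463 J = 918 kJ

q = 918 kJ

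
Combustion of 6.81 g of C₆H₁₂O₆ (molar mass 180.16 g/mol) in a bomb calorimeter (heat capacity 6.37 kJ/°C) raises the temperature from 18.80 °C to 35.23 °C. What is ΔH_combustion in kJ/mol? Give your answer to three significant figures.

ΔH = -2770 kJ/mol

ΔT = 35.23 − 18.80 = 16.43 °C
q_cal = C_cal × ΔT = 6.37 × 16.43 = 104.6591 kJ
n = 6.81 / 180.16 = 0.03780 mol
q_rxn = −q_cal = -104.6591 kJ
ΔH = -104.6591 / 0.03780 = -2769 kJ/mol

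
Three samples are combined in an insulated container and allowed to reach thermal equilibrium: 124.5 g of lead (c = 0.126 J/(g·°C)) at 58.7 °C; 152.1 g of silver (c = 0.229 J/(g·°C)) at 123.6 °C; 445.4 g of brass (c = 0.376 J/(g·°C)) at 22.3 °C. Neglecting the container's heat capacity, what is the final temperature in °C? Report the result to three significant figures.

T_f = 41.1 °C

Σ mᵢcᵢ(T − Tᵢ) = 0  ⇒  T = Σ mᵢcᵢTᵢ / Σ mᵢcᵢ
Σ mᵢcᵢ = 124.5×0.126 + 152.1×0.229 + 445.4×0.376 = 217.9883
Σ mᵢcᵢTᵢ = 15.687×58.7 + 34.8309×123.6 + 167.4704×22.3 = 8960.5
T = 8960.5 / 217.9883 = 41.11 °C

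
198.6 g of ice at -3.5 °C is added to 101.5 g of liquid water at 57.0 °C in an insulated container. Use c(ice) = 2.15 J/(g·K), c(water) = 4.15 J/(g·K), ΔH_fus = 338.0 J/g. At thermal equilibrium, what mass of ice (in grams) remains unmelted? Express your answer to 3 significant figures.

Heat to warm all ice to 0 °C: 198.6×2.15×3.5 = 1494.5 J
Heat released by water cooling to 0 °C: 101.5×4.15×57.0 = 24010 J
24010 J < 1494.5 + 198.6×338.0 = 68621.3 J, so not all ice melts; final T = 0 °C.
Heat left for melting: 24010 − 1494.5 = 22515.5 J
Mass melted = 22515.5 / 338.0 = 66.61 g
Ice remaining = 198.6 − 66.61 = 131.99 g

m_ice remaining = 132 g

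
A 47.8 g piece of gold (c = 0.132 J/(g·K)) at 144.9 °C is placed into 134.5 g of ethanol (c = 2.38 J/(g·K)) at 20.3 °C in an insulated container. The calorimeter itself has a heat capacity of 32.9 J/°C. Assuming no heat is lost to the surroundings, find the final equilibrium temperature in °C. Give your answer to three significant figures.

T_f = 22.5 °C

Heat lost by gold = heat gained by ethanol + calorimeter.
(47.8)(0.132)(144.9 − T) = [(134.5)(2.38) + 32.9](T − 20.3)
6.3096 (144.9 − T) = 353.01 (T − 20.3)
914.26 − 6.3096 T = 353.01 T − 7166.1
8080.36 = 359.3196 T
T = 22.49 °C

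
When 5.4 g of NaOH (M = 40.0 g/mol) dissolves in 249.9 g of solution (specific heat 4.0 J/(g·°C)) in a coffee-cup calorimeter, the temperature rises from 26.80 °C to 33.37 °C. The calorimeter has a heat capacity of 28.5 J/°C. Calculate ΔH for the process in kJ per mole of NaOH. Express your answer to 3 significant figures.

ΔH = -50.0 kJ/mol

|ΔT| = |33.37 − 26.80| = 6.57 °C
|q_surr| = (249.9 × 4.0 + 28.5) × 6.57 = 1028.1 × 6.57 = 6755 J
n(NaOH) = 5.4 / 40.0 = 0.1350 mol
Temperature rose, so q_rxn = −|q_surr| = -6.755 kJ
ΔH = q_rxn / n = -50.04 kJ/mol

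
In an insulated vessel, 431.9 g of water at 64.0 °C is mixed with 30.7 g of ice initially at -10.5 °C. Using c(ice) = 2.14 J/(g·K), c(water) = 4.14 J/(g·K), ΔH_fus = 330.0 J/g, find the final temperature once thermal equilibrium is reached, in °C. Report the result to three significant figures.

Heat to bring ice to 0 °C and melt it: q₁ = 30.7×2.14×10.5 + 30.7×330.0 = 10821 J
Heat the water can supply cooling to 0 °C: 431.9×4.14×64.0 = 114436 J > q₁, so all ice melts.
Energy balance: 431.9×4.14×(64.0 − T) = 10821 + 30.7×4.14×(T − 0)
1788.066(64.0 − T) = 10821 + 127.098 T
114436 − 10821 = 1915.164 T
T = 103615 / 1915.164 = 54.10 °C

T_f = 54.1 °C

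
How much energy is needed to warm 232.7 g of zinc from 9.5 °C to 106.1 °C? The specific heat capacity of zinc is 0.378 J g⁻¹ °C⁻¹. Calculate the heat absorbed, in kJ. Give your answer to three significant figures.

q = m c ΔT = 232.7 × 0.378 × (106.1 − 9.5)
q = 232.7 × 0.378 × 96.6 = 8497 J = 8.50 kJ

q = 8.50 kJ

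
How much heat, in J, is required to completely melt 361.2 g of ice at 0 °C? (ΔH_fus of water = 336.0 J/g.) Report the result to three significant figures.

q = m × ΔH_fus = 361.2 × 336.0 = 121400 J

q = 121000 J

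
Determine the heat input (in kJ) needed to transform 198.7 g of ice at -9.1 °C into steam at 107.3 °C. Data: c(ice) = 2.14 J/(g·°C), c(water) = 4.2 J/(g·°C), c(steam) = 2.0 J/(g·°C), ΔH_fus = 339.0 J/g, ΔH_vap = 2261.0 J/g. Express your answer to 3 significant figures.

q = 607 kJ

q1 (heat ice -9.1→0.0 °C): 198.7 × 2.14 × 9.1 = 3869 J
q2 (melt at 0 °C): 198.7 × 339.0 = 67359 J
q3 (heat water 0.0→100.0 °C): 198.7 × 4.2 × 100.0 = 83454 J
q4 (vaporize at 100 °C): 198.7 × 2261.0 = 449261 J
q5 (heat steam 100.0→107.3 °C): 198.7 × 2.0 × 7.3 = 2901 J
Total: 3869 + 67359 + 83454 + 449261 + 2901 = 606844 J = 607 kJ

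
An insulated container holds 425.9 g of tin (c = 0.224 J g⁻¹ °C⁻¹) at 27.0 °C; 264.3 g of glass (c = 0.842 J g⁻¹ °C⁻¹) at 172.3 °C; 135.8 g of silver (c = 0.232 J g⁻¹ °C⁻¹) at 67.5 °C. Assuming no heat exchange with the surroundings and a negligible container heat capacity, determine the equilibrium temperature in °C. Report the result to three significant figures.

Σ mᵢcᵢ(T − Tᵢ) = 0  ⇒  T = Σ mᵢcᵢTᵢ / Σ mᵢcᵢ
Σ mᵢcᵢ = 425.9×0.224 + 264.3×0.842 + 135.8×0.232 = 349.4478
Σ mᵢcᵢTᵢ = 95.4016×27.0 + 222.5406×172.3 + 31.5056×67.5 = 43046
T = 43046 / 349.4478 = 123.2 °C

T_f = 123 °C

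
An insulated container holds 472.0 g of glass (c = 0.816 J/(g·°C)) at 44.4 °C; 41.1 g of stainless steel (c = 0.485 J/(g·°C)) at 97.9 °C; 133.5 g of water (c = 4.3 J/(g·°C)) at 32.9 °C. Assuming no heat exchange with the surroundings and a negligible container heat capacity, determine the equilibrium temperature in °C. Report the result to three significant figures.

T_f = 38.7 °C

Σ mᵢcᵢ(T − Tᵢ) = 0  ⇒  T = Σ mᵢcᵢTᵢ / Σ mᵢcᵢ
Σ mᵢcᵢ = 472.0×0.816 + 41.1×0.485 + 133.5×4.3 = 979.1355
Σ mᵢcᵢTᵢ = 385.152×44.4 + 19.9335×97.9 + 574.05×32.9 = 37938
T = 37938 / 979.1355 = 38.746 °C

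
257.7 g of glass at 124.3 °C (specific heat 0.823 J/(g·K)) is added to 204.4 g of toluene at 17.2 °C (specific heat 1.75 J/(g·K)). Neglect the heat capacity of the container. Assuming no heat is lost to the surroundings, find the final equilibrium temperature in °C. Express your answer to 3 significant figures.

Heat lost by glass = heat gained by toluene.
(257.7)(0.823)(124.3 − T) = (204.4)(1.75)(T − 17.2)
212.0871 (124.3 − T) = 357.7 (T − 17.2)
26362 − 212.0871 T = 357.7 T − 6152.4
32514.4 = 569.7871 T
T = 57.06 °C

T_f = 57.1 °C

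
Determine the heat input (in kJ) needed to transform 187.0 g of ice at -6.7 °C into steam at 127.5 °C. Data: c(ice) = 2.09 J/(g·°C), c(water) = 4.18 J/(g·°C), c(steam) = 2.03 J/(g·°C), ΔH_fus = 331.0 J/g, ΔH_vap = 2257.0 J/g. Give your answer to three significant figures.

q1 (heat ice -6.7→0.0 °C): 187.0 × 2.09 × 6.7 = 2619 J
q2 (melt at 0 °C): 187.0 × 331.0 = 61897 J
q3 (heat water 0.0→100.0 °C): 187.0 × 4.18 × 100.0 = 78166 J
q4 (vaporize at 100 °C): 187.0 × 2257.0 = 422059 J
q5 (heat steam 100.0→127.5 °C): 187.0 × 2.03 × 27.5 = 10439 J
Total: 2619 + 61897 + 78166 + 422059 + 10439 = 575180 J = 575 kJ

q = 575 kJ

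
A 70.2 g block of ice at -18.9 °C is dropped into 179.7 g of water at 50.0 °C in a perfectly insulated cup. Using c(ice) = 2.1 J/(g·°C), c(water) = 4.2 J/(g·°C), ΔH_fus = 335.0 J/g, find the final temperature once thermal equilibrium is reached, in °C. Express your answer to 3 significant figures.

Heat to bring ice to 0 °C and melt it: q₁ = 70.2×2.1×18.9 + 70.2×335.0 = 26303 J
Heat the water can supply cooling to 0 °C: 179.7×4.2×50.0 = 37737.0 J > q₁, so all ice melts.
Energy balance: 179.7×4.2×(50.0 − T) = 26303 + 70.2×4.2×(T − 0)
754.74(50.0 − T) = 26303 + 294.84 T
37737.0 − 26303 = 1049.58 T
T = 11434.0 / 1049.58 = 10.89 °C

T_f = 10.9 °C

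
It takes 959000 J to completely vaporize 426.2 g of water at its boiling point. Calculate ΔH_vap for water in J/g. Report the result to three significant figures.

ΔH_vap = 2250 J/g

ΔH_vap = q / m = 959000 / 426.2 = 2250 J/g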